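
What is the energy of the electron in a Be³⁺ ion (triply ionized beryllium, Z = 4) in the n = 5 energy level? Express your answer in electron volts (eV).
-8.71 eV

The energy levels of a hydrogen-like atom are given by:
E_n = -13.6057 Z² / n² eV  (with Z = 4 for Be³⁺)

For n = 5:
E_5 = -13.6057 × 4² / 5²
E_5 = -13.6057 × 16 / 25
E_5 = -8.71 eV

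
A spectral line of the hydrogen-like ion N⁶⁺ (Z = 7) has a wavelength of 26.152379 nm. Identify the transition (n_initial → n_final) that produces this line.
n = 5 → n = 3

First, find the photon energy from the wavelength (hc = 1239.84 eV·nm):
E = hc/λ = 1239.84 eV·nm / 26.152379 nm = 47.408307 eV

The energy levels of N⁶⁺ satisfy E_n = -13.6057 × 7² / n² eV, so an emission n_i → n_f releases
ΔE = 13.6057 × 7² × (1/n_f² − 1/n_i²) eV.

Setting ΔE equal to the photon energy:
1/n_f² − 1/n_i² = 47.408307 / (13.6057 × 7²) = 0.071111113

Since 1/n_i² must be positive, we need 1/n_f² > 0.071111113, i.e. n_f ≤ 3. For each allowed n_f, solve n_i = (1/n_f² − 0.071111113)^(−1/2) and check whether it is a whole number:
  n_f = 1: 1/n_i² = 1.000000000 − 0.071111113 = 0.928888887 → n_i = 1.038  (not an integer) ✗
  n_f = 2: 1/n_i² = 0.250000000 − 0.071111113 = 0.178888887 → n_i = 2.364  (not an integer) ✗
  n_f = 3: 1/n_i² = 0.111111111 − 0.071111113 = 0.039999998 → n_i = 5.000  → integer, n_i = 5 ✓

Only n_f = 3 gives an integer upper level, n_i = 5.

The transition is from n = 5 to n = 3 (emission).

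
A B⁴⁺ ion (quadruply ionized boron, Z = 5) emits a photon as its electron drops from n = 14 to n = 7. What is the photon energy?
5.206 eV

The energy levels are E_n = -13.6057 Z² eV / n².

Energy at n = 14: E_14 = -13.6057 × 5² / 14² = -1.735421 eV
Energy at n = 7: E_7 = -13.6057 × 5² / 7² = -6.941684 eV

For emission (electron falling to lower state), the photon energy is:
E_photon = E_14 - E_7 = |-1.735421 - (-6.941684)|
E_photon = 5.206 eV

This energy is carried away by the emitted photon.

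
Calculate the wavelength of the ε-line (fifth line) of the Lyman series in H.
93.7301 nm

The lines of a series are numbered from the longest wavelength (smallest ΔE) outward; the fifth line is the transition from n = n_f + 5 to n_f.
The Lyman series has all transitions ending at n_f = 1.

For H, the fifth line (ε-line) is the jump from n = 6 to n = 1:
E_6 = -13.6057 / 6² = -0.377936 eV
E_1 = -13.6057 / 1² = -13.605700 eV
ΔE = E_6 - E_1 = 13.227764 eV

λ = hc/E = 1239.84 eV·nm / 13.227764 eV
λ = 93.7301 nm

This is the ε-line of the Lyman series in H.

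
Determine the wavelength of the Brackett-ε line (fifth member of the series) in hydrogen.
1816.9225 nm

The lines of a series are numbered from the longest wavelength (smallest ΔE) outward; the fifth line is the transition from n = n_f + 5 to n_f.
The Brackett series has all transitions ending at n_f = 4.

For H, the fifth line (ε-line) is the jump from n = 9 to n = 4:
E_9 = -13.6057 / 9² = -0.1679716049 eV
E_4 = -13.6057 / 4² = -0.8503562500 eV
ΔE = E_9 - E_4 = 0.6823846451 eV

λ = hc/E = 1239.84 eV·nm / 0.6823846451 eV
λ = 1816.9225 nm

This is the ε-line of the Brackett series in H.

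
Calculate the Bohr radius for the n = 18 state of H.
17.1453 nm (or 171.4533 Å)

The Bohr radius formula is:
r_n = n² a₀ / Z

where a₀ = 0.0529177 nm is the Bohr radius.

For H (Z = 1) at n = 18:
r_18 = 18² × 0.0529177 nm / 1
r_18 = 324 × 0.0529177 nm / 1
r_18 = 17.14533 nm / 1
r_18 = 17.1453 nm

The electron orbits at approximately 17.1453 nm from the nucleus.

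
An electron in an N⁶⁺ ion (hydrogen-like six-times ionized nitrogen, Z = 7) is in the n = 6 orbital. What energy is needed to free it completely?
18.5189 eV

The ionization energy is the energy needed to remove the electron completely (n → ∞).

For a hydrogen-like ion with Z = 7, E_n = -13.6057 Z² / n² eV.

At n = 6: E_6 = -13.6057 × 7² / 6² = -18.5188694 eV
At n = ∞: E_∞ = 0 eV

Ionization energy = E_∞ - E_6 = 0 - (-18.5188694) = 18.5188694 eV
Ionization energy ≈ 18.5189 eV

This is also called the binding energy of the electron in state n = 6.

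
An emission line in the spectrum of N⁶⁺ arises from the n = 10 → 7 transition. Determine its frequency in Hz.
1.67782e+15 Hz

First, find the transition energy:
E_10 = -13.6057 × 7² / 10² = -6.66679300 eV
E_7 = -13.6057 × 7² / 7² = -13.60570000 eV
|ΔE| = |E_7 - E_10| = 6.93890700 eV

Convert to Joules: E = 6.93890700 eV × (1.602177 × 10⁻¹⁹ J/eV) = 1.1117357e-18 J

Using E = hf:
f = E/h = 1.1117357e-18 J / (6.62607 × 10⁻³⁴ J·s)
f = 1.67782e+15 Hz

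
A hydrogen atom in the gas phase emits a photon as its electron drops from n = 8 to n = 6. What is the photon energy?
0.165 eV

The energy levels are E_n = -13.6057 eV / n².

Energy at n = 8: E_8 = -13.6057 / 8² = -0.212589 eV
Energy at n = 6: E_6 = -13.6057 / 6² = -0.377936 eV

For emission (electron falling to lower state), the photon energy is:
E_photon = E_8 - E_6 = |-0.212589 - (-0.377936)|
E_photon = 0.165 eV

This energy is carried away by the emitted photon.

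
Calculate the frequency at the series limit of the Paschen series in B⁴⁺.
9.13846e+15 Hz

The series limit corresponds to the transition from n = ∞ to n = 3.
This is the highest energy (shortest wavelength) transition in the Paschen series.

E_∞ = 0 eV
E_3 = -13.6057 × 5² / 3² = -37.7936111 eV

Energy at series limit:
ΔE = E_∞ - E_3 = 0 - (-37.7936111) = 37.7936111 eV
E = 37.7936111 eV × (1.602177 × 10⁻¹⁹ J/eV) = 6.0552054e-18 J
f = E/h = 6.0552054e-18 J / (6.62607 × 10⁻³⁴ J·s) = 9.13846e+15 Hz

This energy equals the ionization energy from the n = 3 state of B⁴⁺.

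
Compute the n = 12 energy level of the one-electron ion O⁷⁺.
-6.046978 eV

For hydrogen-like ions, the energy levels scale with Z²:
E_n = -13.6057 Z² / n² eV

For O⁷⁺ (Z = 8) at n = 12:
E_12 = -13.6057 × 8² / 12²
E_12 = -13.6057 × 64 / 144
E_12 = -870.7648 / 144
E_12 = -6.046978 eV

The energy is 64 times more negative than hydrogen at the same n due to the stronger nuclear charge.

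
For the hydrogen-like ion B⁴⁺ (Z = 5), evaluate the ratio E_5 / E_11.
4.840000

Using E_n = -13.6057 Z² / n² eV with Z = 5:

E_5 = -13.6057 × 5² / 5² = -340.1425 / 25 = -13.605700000000 eV
E_11 = -13.6057 × 5² / 11² = -340.1425 / 121 = -2.811095041322 eV

The ratio is:
E_5/E_11 = (-13.605700000000) / (-2.811095041322)
E_5/E_11 = (-340.1425/25) / (-340.1425/121)
E_5/E_11 = 121/25
E_5/E_11 = 4.840000
(Note: the Z² factors cancel in the ratio.)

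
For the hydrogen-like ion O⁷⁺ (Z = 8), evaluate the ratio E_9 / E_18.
4.000

Using E_n = -13.6057 Z² / n² eV with Z = 8:

E_9 = -13.6057 × 8² / 9² = -870.7648 / 81 = -10.750182716 eV
E_18 = -13.6057 × 8² / 18² = -870.7648 / 324 = -2.687545679 eV

The ratio is:
E_9/E_18 = (-10.750182716) / (-2.687545679)
E_9/E_18 = (-870.7648/81) / (-870.7648/324)
E_9/E_18 = 324/81
E_9/E_18 = 4.000
(Note: the Z² factors cancel in the ratio.)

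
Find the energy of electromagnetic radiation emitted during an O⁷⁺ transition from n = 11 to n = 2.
210.49480 eV

The energy levels are E_n = -13.6057 Z² eV / n².

Energy at n = 11: E_11 = -13.6057 × 8² / 11² = -7.19640331 eV
Energy at n = 2: E_2 = -13.6057 × 8² / 2² = -217.69120000 eV

For emission (electron falling to lower state), the photon energy is:
E_photon = E_11 - E_2 = |-7.19640331 - (-217.69120000)|
E_photon = 210.49480 eV

This energy is carried away by the emitted photon.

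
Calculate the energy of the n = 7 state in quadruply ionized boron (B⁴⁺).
-6.941684 eV

For hydrogen-like ions, the energy levels scale with Z²:
E_n = -13.6057 Z² / n² eV

For B⁴⁺ (Z = 5) at n = 7:
E_7 = -13.6057 × 5² / 7²
E_7 = -13.6057 × 25 / 49
E_7 = -340.1425 / 49
E_7 = -6.941684 eV

The energy is 25 times more negative than hydrogen at the same n due to the stronger nuclear charge.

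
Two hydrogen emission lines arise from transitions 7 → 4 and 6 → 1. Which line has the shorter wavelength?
6 → 1

Calculate the energy for each transition:

Transition 7 → 4:
ΔE₁ = |E_4 - E_7| = |-13.6057/4² - (-13.6057/7²)|
ΔE₁ = |-0.850356250 - (-0.277667347)| = 0.572689 eV

Transition 6 → 1:
ΔE₂ = |E_1 - E_6| = |-13.6057/1² - (-13.6057/6²)|
ΔE₂ = |-13.605700000 - (-0.377936111)| = 13.227764 eV

Since 13.227764 eV > 0.572689 eV, the transition 6 → 1 emits the more energetic photon.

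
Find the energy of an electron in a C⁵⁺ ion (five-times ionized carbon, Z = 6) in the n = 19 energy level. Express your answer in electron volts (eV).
-1.36 eV

The energy levels of a hydrogen-like atom are given by:
E_n = -13.6057 Z² / n² eV  (with Z = 6 for C⁵⁺)

For n = 19:
E_19 = -13.6057 × 6² / 19²
E_19 = -13.6057 × 36 / 361
E_19 = -1.36 eV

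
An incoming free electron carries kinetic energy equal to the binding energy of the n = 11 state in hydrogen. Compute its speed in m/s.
1.99e+05 m/s (or 0.06634% of c)

The binding energy at n = 11 for hydrogen is:
E_11 = -13.6057/11² = -0.1124438 eV
|E_11| = 0.1124438 eV

Convert to Joules:
KE = 0.1124438 eV × (1.602177 × 10⁻¹⁹ J/eV) = 1.8015e-20 J

Using KE = ½mv²:
v = √(2·KE/m_e)
v = √(2 × 1.8015e-20 J / 9.10938 × 10⁻³¹ kg)
v = 1.99e+05 m/s

This is approximately 0.06634% the speed of light.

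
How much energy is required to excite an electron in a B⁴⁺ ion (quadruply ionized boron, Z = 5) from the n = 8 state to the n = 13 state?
3.30205 eV

The energy levels of a hydrogen-like atom are E_n = -13.6057 Z² eV / n².

Energy at n = 8: E_8 = -13.6057 × 5² / 8² = -5.31472656 eV
Energy at n = 13: E_13 = -13.6057 × 5² / 13² = -2.01267751 eV

The excitation energy is the difference:
ΔE = E_13 - E_8
ΔE = -2.01267751 - (-5.31472656)
ΔE = 3.30205 eV

Since this is positive, energy must be absorbed (photon absorption).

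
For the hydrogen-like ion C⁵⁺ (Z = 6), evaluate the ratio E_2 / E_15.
56.250

Using E_n = -13.6057 Z² / n² eV with Z = 6:

E_2 = -13.6057 × 6² / 2² = -489.8052 / 4 = -122.451300000 eV
E_15 = -13.6057 × 6² / 15² = -489.8052 / 225 = -2.176912000 eV

The ratio is:
E_2/E_15 = (-122.451300000) / (-2.176912000)
E_2/E_15 = (-489.8052/4) / (-489.8052/225)
E_2/E_15 = 225/4
E_2/E_15 = 56.250
(Note: the Z² factors cancel in the ratio.)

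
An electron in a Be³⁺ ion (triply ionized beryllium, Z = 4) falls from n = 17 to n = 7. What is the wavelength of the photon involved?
336.0527 nm

First, find the transition energy using E_n = -13.6057 Z² / n² eV:
E_17 = -13.6057 × 4² / 17² = -0.75325675 eV
E_7 = -13.6057 × 4² / 7² = -4.44267755 eV

Photon energy: |ΔE| = |E_7 - E_17| = 3.68942080 eV

Convert to wavelength using E = hc/λ with hc = 1239.84 eV·nm:
λ = hc/E = 1239.84 eV·nm / 3.68942080 eV
λ = 336.0527 nm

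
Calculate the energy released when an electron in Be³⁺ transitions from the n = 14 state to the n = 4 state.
12.49503 eV

The energy levels are E_n = -13.6057 Z² eV / n².

Energy at n = 14: E_14 = -13.6057 × 4² / 14² = -1.11066939 eV
Energy at n = 4: E_4 = -13.6057 × 4² / 4² = -13.60570000 eV

For emission (electron falling to lower state), the photon energy is:
E_photon = E_14 - E_4 = |-1.11066939 - (-13.60570000)|
E_photon = 12.49503 eV

This energy is carried away by the emitted photon.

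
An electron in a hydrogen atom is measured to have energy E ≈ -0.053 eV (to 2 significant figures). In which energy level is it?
n = 16

The exact energy levels follow E_n = -13.6057 eV / n².

The measured value (-0.053 eV) is reported to only 2 significant figures, so we must test candidate n values and see which one matches to that precision.

Candidate energies:
  n = 14:  E = -13.6057/14² = -0.06942 eV
  n = 15:  E = -13.6057/15² = -0.06047 eV
  n = 16:  E = -13.6057/16² = -0.05315 eV  ← matches
  n = 17:  E = -13.6057/17² = -0.04708 eV
  n = 18:  E = -13.6057/18² = -0.04199 eV

Checking against the measurement of -0.053 eV (2 sig figs), only n = 16 agrees:
E_16 = -0.05315 eV, which rounds to -0.053 eV ✓

Therefore n = 16.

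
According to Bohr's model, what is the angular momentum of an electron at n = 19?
2.004e-33 J·s (or 19ℏ)

In the Bohr model, angular momentum is quantized:
L = nℏ

where ℏ = h/(2π) = 1.05457e-34 J·s

For n = 19:
L = 19 × 1.05457e-34 J·s
L = 2.004e-33 J·s

This can also be written as L = 19ℏ.
The angular momentum is an integer multiple of the reduced Planck constant.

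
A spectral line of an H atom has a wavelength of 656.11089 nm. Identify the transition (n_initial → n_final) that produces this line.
n = 3 → n = 2

First, find the photon energy from the wavelength (hc = 1239.84 eV·nm):
E = hc/λ = 1239.84 eV·nm / 656.11089 nm = 1.8896806 eV

The energy levels of hydrogen satisfy E_n = -13.6057 / n² eV, so an emission n_i → n_f releases
ΔE = 13.6057 × (1/n_f² − 1/n_i²) eV.

Setting ΔE equal to the photon energy:
1/n_f² − 1/n_i² = 1.8896806 / 13.6057 = 0.13888889

Since 1/n_i² must be positive, we need 1/n_f² > 0.13888889, i.e. n_f ≤ 2. For each allowed n_f, solve n_i = (1/n_f² − 0.13888889)^(−1/2) and check whether it is a whole number:
  n_f = 1: 1/n_i² = 1.00000000 − 0.13888889 = 0.86111111 → n_i = 1.078  (not an integer) ✗
  n_f = 2: 1/n_i² = 0.25000000 − 0.13888889 = 0.11111111 → n_i = 3.000  → integer, n_i = 3 ✓

Only n_f = 2 gives an integer upper level, n_i = 3.

The transition is from n = 3 to n = 2 (emission).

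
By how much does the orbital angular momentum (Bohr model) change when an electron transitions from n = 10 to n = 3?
7.38200e-34 J·s (or 7ℏ)

In the Bohr model, L_n = nℏ where ℏ = 1.0545718e-34 J·s.

L_10 = 10ℏ = 1.0545718e-33 J·s
L_3 = 3ℏ = 3.1637154e-34 J·s

ΔL = L_10 - L_3 = (10 - 3)ℏ = 7ℏ
ΔL = 7 × 1.0545718e-34 J·s = 7.38200e-34 J·s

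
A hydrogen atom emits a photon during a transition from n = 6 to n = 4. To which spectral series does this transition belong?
Brackett series

The spectral series in hydrogen are named based on the final (lower) energy level:
- Lyman series: n_final = 1 (ultraviolet)
- Balmer series: n_final = 2 (visible/near-UV)
- Paschen series: n_final = 3 (infrared)
- Brackett series: n_final = 4 (infrared)
- Pfund series: n_final = 5 (far infrared)

Since this transition ends at n = 4, it belongs to the Brackett series.

For reference, this 6 → 4 line has photon energy
ΔE = 13.6057 eV × (1/4² - 1/6²) = 0.4724201389 eV,
corresponding to wavelength λ = hc/ΔE = 1239.84 eV·nm / 0.4724201389 eV = 2624.4436 nm in the infrared region.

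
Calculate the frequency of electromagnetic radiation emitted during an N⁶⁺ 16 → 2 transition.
3.967e+16 Hz

First, find the transition energy:
E_16 = -13.6057 × 7² / 16² = -2.6042 eV
E_2 = -13.6057 × 7² / 2² = -166.6698 eV
|ΔE| = |E_2 - E_16| = 164.0656 eV

Convert to Joules: E = 164.0656 eV × (1.602177 × 10⁻¹⁹ J/eV) = 2.62862e-17 J

Using E = hf:
f = E/h = 2.62862e-17 J / (6.62607 × 10⁻³⁴ J·s)
f = 3.967e+16 Hz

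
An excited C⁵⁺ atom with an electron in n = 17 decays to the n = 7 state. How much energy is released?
8.301197 eV

The energy levels are E_n = -13.6057 Z² eV / n².

Energy at n = 17: E_17 = -13.6057 × 6² / 17² = -1.694827682 eV
Energy at n = 7: E_7 = -13.6057 × 6² / 7² = -9.996024490 eV

For emission (electron falling to lower state), the photon energy is:
E_photon = E_17 - E_7 = |-1.694827682 - (-9.996024490)|
E_photon = 8.301197 eV

This energy is carried away by the emitted photon.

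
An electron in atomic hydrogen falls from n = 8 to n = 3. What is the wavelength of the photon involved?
954.343 nm

First, find the transition energy using E_n = -13.6057 / n² eV:
E_8 = -13.6057 / 8² = -0.2125891 eV
E_3 = -13.6057 / 3² = -1.5117444 eV

Photon energy: |ΔE| = |E_3 - E_8| = 1.2991553 eV

Convert to wavelength using E = hc/λ with hc = 1239.84 eV·nm:
λ = hc/E = 1239.84 eV·nm / 1.2991553 eV
λ = 954.343 nm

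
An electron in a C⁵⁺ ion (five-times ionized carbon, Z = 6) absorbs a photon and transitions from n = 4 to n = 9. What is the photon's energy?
24.56585 eV

The energy levels of a hydrogen-like atom are E_n = -13.6057 Z² eV / n².

Energy at n = 4: E_4 = -13.6057 × 6² / 4² = -30.61282500 eV
Energy at n = 9: E_9 = -13.6057 × 6² / 9² = -6.04697778 eV

The excitation energy is the difference:
ΔE = E_9 - E_4
ΔE = -6.04697778 - (-30.61282500)
ΔE = 24.56585 eV

Since this is positive, energy must be absorbed (photon absorption).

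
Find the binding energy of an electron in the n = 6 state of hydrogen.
0.377936 eV

The ionization energy is the energy needed to remove the electron completely (n → ∞).

For hydrogen, E_n = -13.6057 eV / n².

At n = 6: E_6 = -13.6057 / 6² = -0.377936111 eV
At n = ∞: E_∞ = 0 eV

Ionization energy = E_∞ - E_6 = 0 - (-0.377936111) = 0.377936111 eV
Ionization energy ≈ 0.377936 eV

This is also called the binding energy of the electron in state n = 6.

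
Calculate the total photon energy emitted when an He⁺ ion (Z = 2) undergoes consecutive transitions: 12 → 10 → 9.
0.29 eV

The energy levels of He⁺ are E_n = -13.6057 × 2² / n² eV.

First transition (12 → 10):
ΔE₁ = |E_10 - E_12|
ΔE₁ = |-0.54422800 - (-0.37793611)| = 0.16629 eV

Second transition (10 → 9):
ΔE₂ = |E_9 - E_10|
ΔE₂ = |-0.67188642 - (-0.54422800)| = 0.12766 eV

Total energy released:
E_total = ΔE₁ + ΔE₂ = 0.16629 + 0.12766 = 0.29 eV

Note: This equals the direct transition 12 → 9: 0.29 eV ✓
Energy is conserved regardless of the path taken.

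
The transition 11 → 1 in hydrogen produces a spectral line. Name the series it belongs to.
Lyman series

The spectral series in hydrogen are named based on the final (lower) energy level:
- Lyman series: n_final = 1 (ultraviolet)
- Balmer series: n_final = 2 (visible/near-UV)
- Paschen series: n_final = 3 (infrared)
- Brackett series: n_final = 4 (infrared)
- Pfund series: n_final = 5 (far infrared)

Since this transition ends at n = 1, it belongs to the Lyman series.

For reference, this 11 → 1 line has photon energy
ΔE = 13.6057 eV × (1/1² - 1/11²) = 13.4932562 eV,
corresponding to wavelength λ = hc/ΔE = 1239.84 eV·nm / 13.4932562 eV = 91.88590 nm in the ultraviolet region.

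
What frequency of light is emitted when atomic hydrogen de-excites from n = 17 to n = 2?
8.111e+14 Hz

First, find the transition energy:
E_17 = -13.6057 / 17² = -0.047079 eV
E_2 = -13.6057 / 2² = -3.401425 eV
|ΔE| = |E_2 - E_17| = 3.354346 eV

Convert to Joules: E = 3.354346 eV × (1.602177 × 10⁻¹⁹ J/eV) = 5.37426e-19 J

Using E = hf:
f = E/h = 5.37426e-19 J / (6.62607 × 10⁻³⁴ J·s)
f = 8.111e+14 Hz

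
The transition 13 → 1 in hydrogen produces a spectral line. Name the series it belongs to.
Lyman series

The spectral series in hydrogen are named based on the final (lower) energy level:
- Lyman series: n_final = 1 (ultraviolet)
- Balmer series: n_final = 2 (visible/near-UV)
- Paschen series: n_final = 3 (infrared)
- Brackett series: n_final = 4 (infrared)
- Pfund series: n_final = 5 (far infrared)

Since this transition ends at n = 1, it belongs to the Lyman series.

For reference, this 13 → 1 line has photon energy
ΔE = 13.6057 eV × (1/1² - 1/13²) = 13.52519 eV,
corresponding to wavelength λ = hc/ΔE = 1239.84 eV·nm / 13.52519 eV = 91.669 nm in the ultraviolet region.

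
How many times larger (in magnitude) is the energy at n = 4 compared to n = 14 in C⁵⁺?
12.250

Using E_n = -13.6057 Z² / n² eV with Z = 6:

E_4 = -13.6057 × 6² / 4² = -489.8052 / 16 = -30.612825000 eV
E_14 = -13.6057 × 6² / 14² = -489.8052 / 196 = -2.499006122 eV

The ratio is:
E_4/E_14 = (-30.612825000) / (-2.499006122)
E_4/E_14 = (-489.8052/16) / (-489.8052/196)
E_4/E_14 = 196/16
E_4/E_14 = 12.250
(Note: the Z² factors cancel in the ratio.)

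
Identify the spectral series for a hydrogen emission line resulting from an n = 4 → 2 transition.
Balmer series

The spectral series in hydrogen are named based on the final (lower) energy level:
- Lyman series: n_final = 1 (ultraviolet)
- Balmer series: n_final = 2 (visible/near-UV)
- Paschen series: n_final = 3 (infrared)
- Brackett series: n_final = 4 (infrared)
- Pfund series: n_final = 5 (far infrared)

Since this transition ends at n = 2, it belongs to the Balmer series.

For reference, this 4 → 2 line has photon energy
ΔE = 13.6057 eV × (1/2² - 1/4²) = 2.5510688 eV,
corresponding to wavelength λ = hc/ΔE = 1239.84 eV·nm / 2.5510688 eV = 486.008 nm in the visible/near-UV region.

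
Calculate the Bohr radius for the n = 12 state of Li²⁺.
2.5401 nm (or 25.4005 Å)

The Bohr radius formula is:
r_n = n² a₀ / Z

where a₀ = 0.0529177 nm is the Bohr radius.

For Li²⁺ (Z = 3) at n = 12:
r_12 = 12² × 0.0529177 nm / 3
r_12 = 144 × 0.0529177 nm / 3
r_12 = 7.62015 nm / 3
r_12 = 2.5401 nm

The electron orbits at approximately 2.5401 nm from the nucleus.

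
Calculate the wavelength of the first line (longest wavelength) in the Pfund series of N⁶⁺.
152.159 nm

The longest wavelength corresponds to the smallest energy transition in the series.
The Pfund series has all transitions ending at n_f = 5.

For N⁶⁺ (Z = 7), the first line (α-line) is the jump from n = 6 to n = 5:
E_6 = -13.6057 × 7² / 6² = -18.5188694 eV
E_5 = -13.6057 × 7² / 5² = -26.6671720 eV
ΔE = E_6 - E_5 = 8.1483026 eV

λ = hc/E = 1239.84 eV·nm / 8.1483026 eV
λ = 152.159 nm

This is the α-line of the Pfund series in N⁶⁺.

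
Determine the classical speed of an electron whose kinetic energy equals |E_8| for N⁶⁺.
1.914e+06 m/s (or 0.638519% of c)

The binding energy at n = 8 for N⁶⁺ is:
E_8 = -13.6057 × 7²/8² = -10.41686406 eV
|E_8| = 10.41686406 eV

Convert to Joules:
KE = 10.41686406 eV × (1.602177 × 10⁻¹⁹ J/eV) = 1.66897e-18 J

Using KE = ½mv²:
v = √(2·KE/m_e)
v = √(2 × 1.66897e-18 J / 9.10938 × 10⁻³¹ kg)
v = 1.914e+06 m/s

This is approximately 0.638519% the speed of light.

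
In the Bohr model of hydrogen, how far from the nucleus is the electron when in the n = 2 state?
0.2117 nm (or 2.1167 Å)

The Bohr radius formula is:
r_n = n² a₀ / Z

where a₀ = 0.0529177 nm is the Bohr radius.

For H (Z = 1) at n = 2:
r_2 = 2² × 0.0529177 nm / 1
r_2 = 4 × 0.0529177 nm / 1
r_2 = 0.21167 nm / 1
r_2 = 0.2117 nm

The electron orbits at approximately 0.2117 nm from the nucleus.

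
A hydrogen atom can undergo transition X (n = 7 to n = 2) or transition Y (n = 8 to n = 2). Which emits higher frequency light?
8 → 2

Calculate the energy for each transition:

Transition 7 → 2:
ΔE₁ = |E_2 - E_7| = |-13.6057/2² - (-13.6057/7²)|
ΔE₁ = |-3.40142500000 - (-0.27766734694)| = 3.12375765 eV

Transition 8 → 2:
ΔE₂ = |E_2 - E_8| = |-13.6057/2² - (-13.6057/8²)|
ΔE₂ = |-3.40142500000 - (-0.21258906250)| = 3.18883594 eV

Since 3.18883594 eV > 3.12375765 eV, the transition 8 → 2 emits the more energetic photon.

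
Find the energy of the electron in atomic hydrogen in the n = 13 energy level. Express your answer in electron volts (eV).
-0.081 eV

The energy levels of a hydrogen-like atom are given by:
E_n = -13.6057 eV / n²

For n = 13:
E_13 = -13.6057 eV / 13²
E_13 = -13.6057 eV / 169
E_13 = -0.081 eV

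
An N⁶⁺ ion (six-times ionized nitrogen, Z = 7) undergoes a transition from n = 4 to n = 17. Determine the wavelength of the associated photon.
31.500 nm

First, find the transition energy using E_n = -13.6057 Z² / n² eV:
E_4 = -13.6057 × 7² / 4² = -41.66746 eV
E_17 = -13.6057 × 7² / 17² = -2.30685 eV

Photon energy: |ΔE| = |E_17 - E_4| = 39.36061 eV

Convert to wavelength using E = hc/λ with hc = 1239.84 eV·nm:
λ = hc/E = 1239.84 eV·nm / 39.36061 eV
λ = 31.500 nm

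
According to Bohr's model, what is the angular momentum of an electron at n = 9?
9.491e-34 J·s (or 9ℏ)

In the Bohr model, angular momentum is quantized:
L = nℏ

where ℏ = h/(2π) = 1.05457e-34 J·s

For n = 9:
L = 9 × 1.05457e-34 J·s
L = 9.491e-34 J·s

This can also be written as L = 9ℏ.
The angular momentum is an integer multiple of the reduced Planck constant.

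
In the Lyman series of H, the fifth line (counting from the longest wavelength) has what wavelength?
93.7301 nm

The lines of a series are numbered from the longest wavelength (smallest ΔE) outward; the fifth line is the transition from n = n_f + 5 to n_f.
The Lyman series has all transitions ending at n_f = 1.

For H, the fifth line (ε-line) is the jump from n = 6 to n = 1:
E_6 = -13.6057 / 6² = -0.377936 eV
E_1 = -13.6057 / 1² = -13.605700 eV
ΔE = E_6 - E_1 = 13.227764 eV

λ = hc/E = 1239.84 eV·nm / 13.227764 eV
λ = 93.7301 nm

This is the ε-line of the Lyman series in H.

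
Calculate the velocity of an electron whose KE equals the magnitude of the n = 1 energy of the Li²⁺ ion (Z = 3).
6.563e+06 m/s (or 2.1892% of c)

The binding energy at n = 1 for Li²⁺ is:
E_1 = -13.6057 × 3²/1² = -122.451300 eV
|E_1| = 122.451300 eV

Convert to Joules:
KE = 122.451300 eV × (1.602177 × 10⁻¹⁹ J/eV) = 1.96189e-17 J

Using KE = ½mv²:
v = √(2·KE/m_e)
v = √(2 × 1.96189e-17 J / 9.10938 × 10⁻³¹ kg)
v = 6.563e+06 m/s

This is approximately 2.1892% the speed of light.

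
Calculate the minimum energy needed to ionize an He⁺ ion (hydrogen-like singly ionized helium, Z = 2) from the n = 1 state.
54.4228 eV

The ionization energy is the energy needed to remove the electron completely (n → ∞).

For a hydrogen-like ion with Z = 2, E_n = -13.6057 Z² / n² eV.

At n = 1: E_1 = -13.6057 × 2² / 1² = -54.4228000 eV
At n = ∞: E_∞ = 0 eV

Ionization energy = E_∞ - E_1 = 0 - (-54.4228000) = 54.4228000 eV
Ionization energy ≈ 54.4228 eV

This is also called the binding energy of the electron in state n = 1.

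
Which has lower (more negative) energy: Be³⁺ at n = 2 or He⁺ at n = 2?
Be³⁺ at n = 2 (E = -54.42280 eV)

Using E_n = -13.6057 Z² / n² eV:

Be³⁺ (Z = 4) at n = 2:
E = -13.6057 × 4² / 2² = -13.6057 × 16 / 4 = -54.42280000 eV

He⁺ (Z = 2) at n = 2:
E = -13.6057 × 2² / 2² = -13.6057 × 4 / 4 = -13.60570000 eV

Since -54.42280000 eV < -13.60570000 eV,
Be³⁺ at n = 2 is more tightly bound (requires more energy to ionize).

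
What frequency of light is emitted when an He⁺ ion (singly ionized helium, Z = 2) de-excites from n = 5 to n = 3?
9.358e+14 Hz

First, find the transition energy:
E_5 = -13.6057 × 2² / 5² = -2.176912 eV
E_3 = -13.6057 × 2² / 3² = -6.046978 eV
|ΔE| = |E_3 - E_5| = 3.870066 eV

Convert to Joules: E = 3.870066 eV × (1.602177 × 10⁻¹⁹ J/eV) = 6.20053e-19 J

Using E = hf:
f = E/h = 6.20053e-19 J / (6.62607 × 10⁻³⁴ J·s)
f = 9.358e+14 Hz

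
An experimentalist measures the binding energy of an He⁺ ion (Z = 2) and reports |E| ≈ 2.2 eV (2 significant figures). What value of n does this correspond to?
n = 5

The exact energy levels follow E_n = -13.6057 Z² / n² eV with Z = 2.

The measured value (-2.2 eV) is reported to only 2 significant figures, so we must test candidate n values and see which one matches to that precision.

Candidate energies:
  n = 3:  E = -13.6057 × 2² / 3² = -6.046978 eV
  n = 4:  E = -13.6057 × 2² / 4² = -3.401425 eV
  n = 5:  E = -13.6057 × 2² / 5² = -2.176912 eV  ← matches
  n = 6:  E = -13.6057 × 2² / 6² = -1.511744 eV
  n = 7:  E = -13.6057 × 2² / 7² = -1.110669 eV

Checking against the measurement of -2.2 eV (2 sig figs), only n = 5 agrees:
E_5 = -2.176912 eV, which rounds to -2.2 eV ✓

Therefore n = 5.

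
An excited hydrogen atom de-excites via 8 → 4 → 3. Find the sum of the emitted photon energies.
1.30 eV

The energy levels of hydrogen are E_n = -13.6057 / n² eV.

First transition (8 → 4):
ΔE₁ = |E_4 - E_8|
ΔE₁ = |-0.85035625 - (-0.21258906)| = 0.63777 eV

Second transition (4 → 3):
ΔE₂ = |E_3 - E_4|
ΔE₂ = |-1.51174444 - (-0.85035625)| = 0.66139 eV

Total energy released:
E_total = ΔE₁ + ΔE₂ = 0.63777 + 0.66139 = 1.30 eV

Note: This equals the direct transition 8 → 3: 1.30 eV ✓
Energy is conserved regardless of the path taken.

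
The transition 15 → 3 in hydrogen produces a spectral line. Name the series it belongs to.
Paschen series

The spectral series in hydrogen are named based on the final (lower) energy level:
- Lyman series: n_final = 1 (ultraviolet)
- Balmer series: n_final = 2 (visible/near-UV)
- Paschen series: n_final = 3 (infrared)
- Brackett series: n_final = 4 (infrared)
- Pfund series: n_final = 5 (far infrared)

Since this transition ends at n = 3, it belongs to the Paschen series.

For reference, this 15 → 3 line has photon energy
ΔE = 13.6057 eV × (1/3² - 1/15²) = 1.451274667 eV,
corresponding to wavelength λ = hc/ΔE = 1239.84 eV·nm / 1.451274667 eV = 854.31106 nm in the infrared region.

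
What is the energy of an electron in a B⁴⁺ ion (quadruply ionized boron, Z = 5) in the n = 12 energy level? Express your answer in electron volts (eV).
-2.36210 eV

The energy levels of a hydrogen-like atom are given by:
E_n = -13.6057 Z² / n² eV  (with Z = 5 for B⁴⁺)

For n = 12:
E_12 = -13.6057 × 5² / 12²
E_12 = -13.6057 × 25 / 144
E_12 = -2.36210 eV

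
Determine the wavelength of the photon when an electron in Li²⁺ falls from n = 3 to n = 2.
72.901 nm

First, find the transition energy using E_n = -13.6057 Z² / n² eV:
E_3 = -13.6057 × 3² / 3² = -13.60570 eV
E_2 = -13.6057 × 3² / 2² = -30.61283 eV

Photon energy: |ΔE| = |E_2 - E_3| = 17.00713 eV

Convert to wavelength using E = hc/λ with hc = 1239.84 eV·nm:
λ = hc/E = 1239.84 eV·nm / 17.00713 eV
λ = 72.901 nm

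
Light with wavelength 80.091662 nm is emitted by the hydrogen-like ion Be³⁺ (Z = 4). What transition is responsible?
n = 5 → n = 3

First, find the photon energy from the wavelength (hc = 1239.84 eV·nm):
E = hc/λ = 1239.84 eV·nm / 80.091662 nm = 15.480263 eV

The energy levels of Be³⁺ satisfy E_n = -13.6057 × 4² / n² eV, so an emission n_i → n_f releases
ΔE = 13.6057 × 4² × (1/n_f² − 1/n_i²) eV.

Setting ΔE equal to the photon energy:
1/n_f² − 1/n_i² = 15.480263 / (13.6057 × 4²) = 0.071111111

Since 1/n_i² must be positive, we need 1/n_f² > 0.071111111, i.e. n_f ≤ 3. For each allowed n_f, solve n_i = (1/n_f² − 0.071111111)^(−1/2) and check whether it is a whole number:
  n_f = 1: 1/n_i² = 1.000000000 − 0.071111111 = 0.928888889 → n_i = 1.038  (not an integer) ✗
  n_f = 2: 1/n_i² = 0.250000000 − 0.071111111 = 0.178888889 → n_i = 2.364  (not an integer) ✗
  n_f = 3: 1/n_i² = 0.111111111 − 0.071111111 = 0.040000000 → n_i = 5.000  → integer, n_i = 5 ✓

Only n_f = 3 gives an integer upper level, n_i = 5.

The transition is from n = 5 to n = 3 (emission).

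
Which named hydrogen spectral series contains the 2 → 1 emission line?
Lyman series

The spectral series in hydrogen are named based on the final (lower) energy level:
- Lyman series: n_final = 1 (ultraviolet)
- Balmer series: n_final = 2 (visible/near-UV)
- Paschen series: n_final = 3 (infrared)
- Brackett series: n_final = 4 (infrared)
- Pfund series: n_final = 5 (far infrared)

Since this transition ends at n = 1, it belongs to the Lyman series.

For reference, this 2 → 1 line has photon energy
ΔE = 13.6057 eV × (1/1² - 1/2²) = 10.204275000 eV,
corresponding to wavelength λ = hc/ΔE = 1239.84 eV·nm / 10.204275000 eV = 121.502018 nm in the ultraviolet region.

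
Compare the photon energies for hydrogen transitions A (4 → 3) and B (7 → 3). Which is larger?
7 → 3

Calculate the energy for each transition:

Transition 4 → 3:
ΔE₁ = |E_3 - E_4| = |-13.6057/3² - (-13.6057/4²)|
ΔE₁ = |-1.511744444444 - (-0.850356250000)| = 0.661388194 eV

Transition 7 → 3:
ΔE₂ = |E_3 - E_7| = |-13.6057/3² - (-13.6057/7²)|
ΔE₂ = |-1.511744444444 - (-0.277667346939)| = 1.234077098 eV

Since 1.234077098 eV > 0.661388194 eV, the transition 7 → 3 emits the more energetic photon.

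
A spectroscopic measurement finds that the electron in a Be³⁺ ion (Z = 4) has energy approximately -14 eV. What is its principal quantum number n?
n = 4

The exact energy levels follow E_n = -13.6057 Z² / n² eV with Z = 4.

The measured value (-14 eV) is reported to only 2 significant figures, so we must test candidate n values and see which one matches to that precision.

Candidate energies:
  n = 2:  E = -13.6057 × 4² / 2² = -54.422800 eV
  n = 3:  E = -13.6057 × 4² / 3² = -24.187911 eV
  n = 4:  E = -13.6057 × 4² / 4² = -13.605700 eV  ← matches
  n = 5:  E = -13.6057 × 4² / 5² = -8.707648 eV
  n = 6:  E = -13.6057 × 4² / 6² = -6.046978 eV

Checking against the measurement of -14 eV (2 sig figs), only n = 4 agrees:
E_4 = -13.605700 eV, which rounds to -14 eV ✓

Therefore n = 4.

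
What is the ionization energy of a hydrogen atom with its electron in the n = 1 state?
13.605700 eV

The ionization energy is the energy needed to remove the electron completely (n → ∞).

For hydrogen, E_n = -13.6057 eV / n².

At n = 1: E_1 = -13.6057 / 1² = -13.605700000 eV
At n = ∞: E_∞ = 0 eV

Ionization energy = E_∞ - E_1 = 0 - (-13.605700000) = 13.605700000 eV
Ionization energy ≈ 13.605700 eV

This is also called the binding energy of the electron in state n = 1.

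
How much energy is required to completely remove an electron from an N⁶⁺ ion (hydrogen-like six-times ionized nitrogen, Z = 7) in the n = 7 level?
13.606 eV

The ionization energy is the energy needed to remove the electron completely (n → ∞).

For a hydrogen-like ion with Z = 7, E_n = -13.6057 Z² / n² eV.

At n = 7: E_7 = -13.6057 × 7² / 7² = -13.605700 eV
At n = ∞: E_∞ = 0 eV

Ionization energy = E_∞ - E_7 = 0 - (-13.605700) = 13.605700 eV
Ionization energy ≈ 13.606 eV

This is also called the binding energy of the electron in state n = 7.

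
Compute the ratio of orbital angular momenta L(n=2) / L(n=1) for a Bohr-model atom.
2.00000

In the Bohr model, L_n = nℏ, so the ratio is purely the ratio of quantum numbers:

L_2/L_1 = 2ℏ / 1ℏ = 2/1 = 2.00000

The angular momentum scales linearly with n.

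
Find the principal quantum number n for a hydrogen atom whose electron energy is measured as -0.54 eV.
n = 5

The exact energy levels follow E_n = -13.6057 eV / n².

The measured value (-0.54 eV) is reported to only 2 significant figures, so we must test candidate n values and see which one matches to that precision.

Candidate energies:
  n = 3:  E = -13.6057/3² = -1.51174 eV
  n = 4:  E = -13.6057/4² = -0.85036 eV
  n = 5:  E = -13.6057/5² = -0.54423 eV  ← matches
  n = 6:  E = -13.6057/6² = -0.37794 eV
  n = 7:  E = -13.6057/7² = -0.27767 eV

Checking against the measurement of -0.54 eV (2 sig figs), only n = 5 agrees:
E_5 = -0.54423 eV, which rounds to -0.54 eV ✓

Therefore n = 5.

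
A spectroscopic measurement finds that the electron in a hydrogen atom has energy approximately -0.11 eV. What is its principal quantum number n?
n = 11

The exact energy levels follow E_n = -13.6057 eV / n².

The measured value (-0.11 eV) is reported to only 2 significant figures, so we must test candidate n values and see which one matches to that precision.

Candidate energies:
  n = 9:  E = -13.6057/9² = -0.16797 eV
  n = 10:  E = -13.6057/10² = -0.13606 eV
  n = 11:  E = -13.6057/11² = -0.11244 eV  ← matches
  n = 12:  E = -13.6057/12² = -0.09448 eV
  n = 13:  E = -13.6057/13² = -0.08051 eV

Checking against the measurement of -0.11 eV (2 sig figs), only n = 11 agrees:
E_11 = -0.11244 eV, which rounds to -0.11 eV ✓

Therefore n = 11.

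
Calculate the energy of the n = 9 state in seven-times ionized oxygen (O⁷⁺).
-10.7502 eV

For hydrogen-like ions, the energy levels scale with Z²:
E_n = -13.6057 Z² / n² eV

For O⁷⁺ (Z = 8) at n = 9:
E_9 = -13.6057 × 8² / 9²
E_9 = -13.6057 × 64 / 81
E_9 = -870.7648 / 81
E_9 = -10.7502 eV

The energy is 64 times more negative than hydrogen at the same n due to the stronger nuclear charge.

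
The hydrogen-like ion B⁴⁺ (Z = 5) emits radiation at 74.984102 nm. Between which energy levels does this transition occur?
n = 4 → n = 3

First, find the photon energy from the wavelength (hc = 1239.84 eV·nm):
E = hc/λ = 1239.84 eV·nm / 74.984102 nm = 16.534705 eV

The energy levels of B⁴⁺ satisfy E_n = -13.6057 × 5² / n² eV, so an emission n_i → n_f releases
ΔE = 13.6057 × 5² × (1/n_f² − 1/n_i²) eV.

Setting ΔE equal to the photon energy:
1/n_f² − 1/n_i² = 16.534705 / (13.6057 × 5²) = 0.048611112

Since 1/n_i² must be positive, we need 1/n_f² > 0.048611112, i.e. n_f ≤ 4. For each allowed n_f, solve n_i = (1/n_f² − 0.048611112)^(−1/2) and check whether it is a whole number:
  n_f = 1: 1/n_i² = 1.000000000 − 0.048611112 = 0.951388888 → n_i = 1.025  (not an integer) ✗
  n_f = 2: 1/n_i² = 0.250000000 − 0.048611112 = 0.201388888 → n_i = 2.228  (not an integer) ✗
  n_f = 3: 1/n_i² = 0.111111111 − 0.048611112 = 0.062499999 → n_i = 4.000  → integer, n_i = 4 ✓
  n_f = 4: 1/n_i² = 0.062500000 − 0.048611112 = 0.013888888 → n_i = 8.485  (not an integer) ✗

Only n_f = 3 gives an integer upper level, n_i = 4.

The transition is from n = 4 to n = 3 (emission).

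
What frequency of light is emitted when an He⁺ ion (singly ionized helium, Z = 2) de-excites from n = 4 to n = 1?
1.234e+16 Hz

First, find the transition energy:
E_4 = -13.6057 × 2² / 4² = -3.4014250 eV
E_1 = -13.6057 × 2² / 1² = -54.4228000 eV
|ΔE| = |E_1 - E_4| = 51.0213750 eV

Convert to Joules: E = 51.0213750 eV × (1.602177 × 10⁻¹⁹ J/eV) = 8.17453e-18 J

Using E = hf:
f = E/h = 8.17453e-18 J / (6.62607 × 10⁻³⁴ J·s)
f = 1.234e+16 Hz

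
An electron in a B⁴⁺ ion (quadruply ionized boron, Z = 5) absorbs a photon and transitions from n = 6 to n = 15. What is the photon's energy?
7.937 eV

The energy levels of a hydrogen-like atom are E_n = -13.6057 Z² eV / n².

Energy at n = 6: E_6 = -13.6057 × 5² / 6² = -9.448403 eV
Energy at n = 15: E_15 = -13.6057 × 5² / 15² = -1.511744 eV

The excitation energy is the difference:
ΔE = E_15 - E_6
ΔE = -1.511744 - (-9.448403)
ΔE = 7.937 eV

Since this is positive, energy must be absorbed (photon absorption).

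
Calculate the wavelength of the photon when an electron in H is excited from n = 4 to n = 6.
2624.444 nm

First, find the transition energy using E_n = -13.6057 / n² eV:
E_4 = -13.6057 / 4² = -0.850356250 eV
E_6 = -13.6057 / 6² = -0.377936111 eV

Photon energy: |ΔE| = |E_6 - E_4| = 0.472420139 eV

Convert to wavelength using E = hc/λ with hc = 1239.84 eV·nm:
λ = hc/E = 1239.84 eV·nm / 0.472420139 eV
λ = 2624.444 nm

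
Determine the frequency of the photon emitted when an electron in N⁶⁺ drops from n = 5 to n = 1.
1.55e+17 Hz

First, find the transition energy:
E_5 = -13.6057 × 7² / 5² = -26.66717 eV
E_1 = -13.6057 × 7² / 1² = -666.67930 eV
|ΔE| = |E_1 - E_5| = 640.01213 eV

Convert to Joules: E = 640.01213 eV × (1.602177 × 10⁻¹⁹ J/eV) = 1.0254e-16 J

Using E = hf:
f = E/h = 1.0254e-16 J / (6.62607 × 10⁻³⁴ J·s)
f = 1.55e+17 Hz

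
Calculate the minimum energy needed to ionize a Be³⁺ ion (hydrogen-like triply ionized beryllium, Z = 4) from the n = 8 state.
3.40 eV

The ionization energy is the energy needed to remove the electron completely (n → ∞).

For a hydrogen-like ion with Z = 4, E_n = -13.6057 Z² / n² eV.

At n = 8: E_8 = -13.6057 × 4² / 8² = -3.40143 eV
At n = ∞: E_∞ = 0 eV

Ionization energy = E_∞ - E_8 = 0 - (-3.40143) = 3.40143 eV
Ionization energy ≈ 3.40 eV

This is also called the binding energy of the electron in state n = 8.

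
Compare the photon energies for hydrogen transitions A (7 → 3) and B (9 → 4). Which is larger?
7 → 3

Calculate the energy for each transition:

Transition 7 → 3:
ΔE₁ = |E_3 - E_7| = |-13.6057/3² - (-13.6057/7²)|
ΔE₁ = |-1.5117444444 - (-0.2776673469)| = 1.2340771 eV

Transition 9 → 4:
ΔE₂ = |E_4 - E_9| = |-13.6057/4² - (-13.6057/9²)|
ΔE₂ = |-0.8503562500 - (-0.1679716049)| = 0.6823846 eV

Since 1.2340771 eV > 0.6823846 eV, the transition 7 → 3 emits the more energetic photon.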